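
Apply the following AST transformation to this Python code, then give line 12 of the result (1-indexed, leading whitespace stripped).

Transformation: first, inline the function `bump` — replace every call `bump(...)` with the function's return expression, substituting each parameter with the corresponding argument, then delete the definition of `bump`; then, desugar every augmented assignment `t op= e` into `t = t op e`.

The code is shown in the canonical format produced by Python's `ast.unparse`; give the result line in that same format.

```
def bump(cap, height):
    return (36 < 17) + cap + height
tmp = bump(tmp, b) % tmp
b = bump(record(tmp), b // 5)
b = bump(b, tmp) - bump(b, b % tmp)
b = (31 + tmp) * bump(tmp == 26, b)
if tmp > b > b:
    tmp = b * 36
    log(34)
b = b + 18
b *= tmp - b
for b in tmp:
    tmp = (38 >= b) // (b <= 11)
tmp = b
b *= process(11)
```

Transformed code:
tmp = ((36 < 17) + tmp + b) % tmp
b = (36 < 17) + record(tmp) + b // 5
b = (36 < 17) + b + tmp - ((36 < 17) + b + b % tmp)
b = (31 + tmp) * ((36 < 17) + (tmp == 26) + b)
if tmp > b > b:
    tmp = b * 36
    log(34)
b = b + 18
b = b * (tmp - b)
for b in tmp:
    tmp = (38 >= b) // (b <= 11)
tmp = b
b = b * process(11)

tmp = b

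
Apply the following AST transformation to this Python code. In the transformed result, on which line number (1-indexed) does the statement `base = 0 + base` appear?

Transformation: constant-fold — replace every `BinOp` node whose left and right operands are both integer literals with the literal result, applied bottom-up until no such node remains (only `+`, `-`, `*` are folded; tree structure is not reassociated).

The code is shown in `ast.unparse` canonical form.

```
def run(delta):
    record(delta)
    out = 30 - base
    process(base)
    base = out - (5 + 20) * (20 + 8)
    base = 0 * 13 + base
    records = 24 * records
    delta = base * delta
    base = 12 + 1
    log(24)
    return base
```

6

Transformed code:
def run(delta):
    record(delta)
    out = 30 - base
    process(base)
    base = out - 700
    base = 0 + base
    records = 24 * records
    delta = base * delta
    base = 13
    log(24)
    return base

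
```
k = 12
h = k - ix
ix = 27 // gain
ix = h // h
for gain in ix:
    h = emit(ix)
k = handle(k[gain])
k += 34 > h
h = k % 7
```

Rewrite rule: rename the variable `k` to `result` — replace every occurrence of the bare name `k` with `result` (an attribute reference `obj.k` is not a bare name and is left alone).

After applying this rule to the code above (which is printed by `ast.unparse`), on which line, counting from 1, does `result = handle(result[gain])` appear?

7

Transformed code:
result = 12
h = result - ix
ix = 27 // gain
ix = h // h
for gain in ix:
    h = emit(ix)
result = handle(result[gain])
result += 34 > h
h = result % 7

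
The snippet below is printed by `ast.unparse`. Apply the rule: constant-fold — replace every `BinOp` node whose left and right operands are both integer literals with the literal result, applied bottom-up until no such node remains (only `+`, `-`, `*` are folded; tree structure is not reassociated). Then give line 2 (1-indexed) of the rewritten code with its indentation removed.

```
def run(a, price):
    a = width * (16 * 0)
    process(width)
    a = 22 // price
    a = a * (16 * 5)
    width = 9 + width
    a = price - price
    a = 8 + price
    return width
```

Transformed code:
def run(a, price):
    a = width * 0
    process(width)
    a = 22 // price
    a = a * 80
    width = 9 + width
    a = price - price
    a = 8 + price
    return width

a = width * 0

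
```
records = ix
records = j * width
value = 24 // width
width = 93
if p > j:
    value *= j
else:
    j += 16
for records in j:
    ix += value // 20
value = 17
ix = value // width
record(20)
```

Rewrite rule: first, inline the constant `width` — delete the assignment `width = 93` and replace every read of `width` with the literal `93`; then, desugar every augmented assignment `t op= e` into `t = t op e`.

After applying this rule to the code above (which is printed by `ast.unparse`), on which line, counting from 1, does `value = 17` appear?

10

Transformed code:
records = ix
records = j * 93
value = 24 // 93
if p > j:
    value = value * j
else:
    j = j + 16
for records in j:
    ix = ix + value // 20
value = 17
ix = value // 93
record(20)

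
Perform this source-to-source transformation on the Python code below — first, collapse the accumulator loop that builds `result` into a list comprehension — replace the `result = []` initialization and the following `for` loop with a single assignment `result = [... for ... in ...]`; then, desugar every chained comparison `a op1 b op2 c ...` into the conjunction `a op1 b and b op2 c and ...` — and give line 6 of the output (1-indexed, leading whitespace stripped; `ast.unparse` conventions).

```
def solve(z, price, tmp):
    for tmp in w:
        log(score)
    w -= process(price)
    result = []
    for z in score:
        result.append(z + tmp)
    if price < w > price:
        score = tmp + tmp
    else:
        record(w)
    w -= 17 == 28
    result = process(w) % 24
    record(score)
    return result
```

if price < w and w > price:

Transformed code:
def solve(z, price, tmp):
    for tmp in w:
        log(score)
    w -= process(price)
    result = [z + tmp for z in score]
    if price < w and w > price:
        score = tmp + tmp
    else:
        record(w)
    w -= 17 == 28
    result = process(w) % 24
    record(score)
    return result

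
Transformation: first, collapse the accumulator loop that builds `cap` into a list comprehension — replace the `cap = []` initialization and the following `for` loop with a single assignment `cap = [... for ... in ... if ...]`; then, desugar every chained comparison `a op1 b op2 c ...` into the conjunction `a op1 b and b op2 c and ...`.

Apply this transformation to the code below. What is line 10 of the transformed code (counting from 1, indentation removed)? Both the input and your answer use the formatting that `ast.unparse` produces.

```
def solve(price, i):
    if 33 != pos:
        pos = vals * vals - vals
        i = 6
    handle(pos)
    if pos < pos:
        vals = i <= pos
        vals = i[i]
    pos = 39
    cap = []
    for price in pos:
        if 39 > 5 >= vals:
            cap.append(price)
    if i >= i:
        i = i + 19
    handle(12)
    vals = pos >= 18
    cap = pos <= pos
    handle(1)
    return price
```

Transformed code:
def solve(price, i):
    if 33 != pos:
        pos = vals * vals - vals
        i = 6
    handle(pos)
    if pos < pos:
        vals = i <= pos
        vals = i[i]
    pos = 39
    cap = [price for price in pos if 39 > 5 and 5 >= vals]
    if i >= i:
        i = i + 19
    handle(12)
    vals = pos >= 18
    cap = pos <= pos
    handle(1)
    return price

cap = [price for price in pos if 39 > 5 and 5 >= vals]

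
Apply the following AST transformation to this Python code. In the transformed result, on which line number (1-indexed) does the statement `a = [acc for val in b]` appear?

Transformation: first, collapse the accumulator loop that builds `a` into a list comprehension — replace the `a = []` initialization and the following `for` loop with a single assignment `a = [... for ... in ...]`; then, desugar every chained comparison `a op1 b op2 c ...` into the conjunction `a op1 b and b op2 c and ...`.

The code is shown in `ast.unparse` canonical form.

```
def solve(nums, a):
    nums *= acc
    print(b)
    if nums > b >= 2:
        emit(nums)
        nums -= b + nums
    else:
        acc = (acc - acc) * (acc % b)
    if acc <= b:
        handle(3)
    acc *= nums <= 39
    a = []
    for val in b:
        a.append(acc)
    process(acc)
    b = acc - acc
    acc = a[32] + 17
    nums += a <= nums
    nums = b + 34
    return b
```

Transformed code:
def solve(nums, a):
    nums *= acc
    print(b)
    if nums > b and b >= 2:
        emit(nums)
        nums -= b + nums
    else:
        acc = (acc - acc) * (acc % b)
    if acc <= b:
        handle(3)
    acc *= nums <= 39
    a = [acc for val in b]
    process(acc)
    b = acc - acc
    acc = a[32] + 17
    nums += a <= nums
    nums = b + 34
    return b

12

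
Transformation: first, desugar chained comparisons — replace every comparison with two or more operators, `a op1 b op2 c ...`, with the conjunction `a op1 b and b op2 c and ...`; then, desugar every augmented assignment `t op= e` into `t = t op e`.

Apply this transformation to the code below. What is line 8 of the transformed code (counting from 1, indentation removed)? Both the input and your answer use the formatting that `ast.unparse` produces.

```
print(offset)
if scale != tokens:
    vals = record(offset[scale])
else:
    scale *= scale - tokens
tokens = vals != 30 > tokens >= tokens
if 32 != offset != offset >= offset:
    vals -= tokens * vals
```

vals = vals - tokens * vals

Transformed code:
print(offset)
if scale != tokens:
    vals = record(offset[scale])
else:
    scale = scale * (scale - tokens)
tokens = vals != 30 and 30 > tokens and (tokens >= tokens)
if 32 != offset and offset != offset and (offset >= offset):
    vals = vals - tokens * vals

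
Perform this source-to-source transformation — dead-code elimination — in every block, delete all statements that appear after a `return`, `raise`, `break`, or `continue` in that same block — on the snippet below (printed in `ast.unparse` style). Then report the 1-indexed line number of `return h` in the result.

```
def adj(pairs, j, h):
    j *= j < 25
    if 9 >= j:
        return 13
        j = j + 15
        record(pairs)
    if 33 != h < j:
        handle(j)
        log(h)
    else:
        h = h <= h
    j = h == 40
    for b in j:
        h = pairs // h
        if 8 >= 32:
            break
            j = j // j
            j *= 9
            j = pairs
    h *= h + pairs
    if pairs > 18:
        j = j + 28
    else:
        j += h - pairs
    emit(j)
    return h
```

21

Transformed code:
def adj(pairs, j, h):
    j *= j < 25
    if 9 >= j:
        return 13
    if 33 != h < j:
        handle(j)
        log(h)
    else:
        h = h <= h
    j = h == 40
    for b in j:
        h = pairs // h
        if 8 >= 32:
            break
    h *= h + pairs
    if pairs > 18:
        j = j + 28
    else:
        j += h - pairs
    emit(j)
    return h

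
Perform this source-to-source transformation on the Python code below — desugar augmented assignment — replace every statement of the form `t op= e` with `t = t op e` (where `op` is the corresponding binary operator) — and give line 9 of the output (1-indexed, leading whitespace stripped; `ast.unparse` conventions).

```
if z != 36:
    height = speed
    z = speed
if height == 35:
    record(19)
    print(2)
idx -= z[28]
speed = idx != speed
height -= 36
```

Transformed code:
if z != 36:
    height = speed
    z = speed
if height == 35:
    record(19)
    print(2)
idx = idx - z[28]
speed = idx != speed
height = height - 36

height = height - 36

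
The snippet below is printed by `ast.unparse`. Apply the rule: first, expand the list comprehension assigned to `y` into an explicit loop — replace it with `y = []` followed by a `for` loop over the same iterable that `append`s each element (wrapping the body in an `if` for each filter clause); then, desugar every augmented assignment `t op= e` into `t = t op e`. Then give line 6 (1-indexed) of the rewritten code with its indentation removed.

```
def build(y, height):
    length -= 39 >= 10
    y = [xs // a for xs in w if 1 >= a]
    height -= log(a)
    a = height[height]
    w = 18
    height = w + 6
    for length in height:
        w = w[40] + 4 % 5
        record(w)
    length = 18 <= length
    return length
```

Transformed code:
def build(y, height):
    length = length - (39 >= 10)
    y = []
    for xs in w:
        if 1 >= a:
            y.append(xs // a)
    height = height - log(a)
    a = height[height]
    w = 18
    height = w + 6
    for length in height:
        w = w[40] + 4 % 5
        record(w)
    length = 18 <= length
    return length

y.append(xs // a)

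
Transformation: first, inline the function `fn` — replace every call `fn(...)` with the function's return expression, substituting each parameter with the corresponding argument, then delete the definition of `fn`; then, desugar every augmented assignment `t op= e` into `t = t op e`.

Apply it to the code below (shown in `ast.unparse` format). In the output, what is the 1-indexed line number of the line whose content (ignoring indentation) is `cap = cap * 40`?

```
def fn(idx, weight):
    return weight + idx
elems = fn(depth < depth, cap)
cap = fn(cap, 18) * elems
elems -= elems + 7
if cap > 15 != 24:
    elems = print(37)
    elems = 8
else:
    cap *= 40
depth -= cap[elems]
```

8

Transformed code:
elems = cap + (depth < depth)
cap = (18 + cap) * elems
elems = elems - (elems + 7)
if cap > 15 != 24:
    elems = print(37)
    elems = 8
else:
    cap = cap * 40
depth = depth - cap[elems]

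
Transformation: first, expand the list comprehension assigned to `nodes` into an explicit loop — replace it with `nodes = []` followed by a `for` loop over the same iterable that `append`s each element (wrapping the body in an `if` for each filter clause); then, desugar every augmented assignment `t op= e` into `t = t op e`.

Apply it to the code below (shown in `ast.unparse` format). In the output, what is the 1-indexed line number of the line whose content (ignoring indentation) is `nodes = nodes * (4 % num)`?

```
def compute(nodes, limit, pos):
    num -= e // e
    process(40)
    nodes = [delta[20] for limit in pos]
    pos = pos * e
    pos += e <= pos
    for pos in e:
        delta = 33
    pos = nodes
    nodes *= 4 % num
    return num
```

Transformed code:
def compute(nodes, limit, pos):
    num = num - e // e
    process(40)
    nodes = []
    for limit in pos:
        nodes.append(delta[20])
    pos = pos * e
    pos = pos + (e <= pos)
    for pos in e:
        delta = 33
    pos = nodes
    nodes = nodes * (4 % num)
    return num

12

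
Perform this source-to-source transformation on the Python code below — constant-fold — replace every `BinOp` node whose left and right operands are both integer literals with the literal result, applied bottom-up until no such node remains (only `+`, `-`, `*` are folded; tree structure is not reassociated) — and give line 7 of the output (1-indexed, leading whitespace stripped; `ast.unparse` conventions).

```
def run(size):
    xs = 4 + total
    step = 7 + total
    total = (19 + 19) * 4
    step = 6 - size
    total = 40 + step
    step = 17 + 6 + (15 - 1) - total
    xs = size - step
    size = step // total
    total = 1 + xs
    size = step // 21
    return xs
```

step = 37 - total

Transformed code:
def run(size):
    xs = 4 + total
    step = 7 + total
    total = 152
    step = 6 - size
    total = 40 + step
    step = 37 - total
    xs = size - step
    size = step // total
    total = 1 + xs
    size = step // 21
    return xs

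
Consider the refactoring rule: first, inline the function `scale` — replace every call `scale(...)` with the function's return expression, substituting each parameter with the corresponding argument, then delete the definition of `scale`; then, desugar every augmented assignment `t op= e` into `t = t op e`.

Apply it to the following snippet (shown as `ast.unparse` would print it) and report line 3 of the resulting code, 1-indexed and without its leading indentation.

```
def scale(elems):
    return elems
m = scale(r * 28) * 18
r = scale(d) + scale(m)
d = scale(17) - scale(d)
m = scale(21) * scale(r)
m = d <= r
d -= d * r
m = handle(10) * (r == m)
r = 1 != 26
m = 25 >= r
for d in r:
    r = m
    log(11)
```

Transformed code:
m = r * 28 * 18
r = d + m
d = 17 - d
m = 21 * r
m = d <= r
d = d - d * r
m = handle(10) * (r == m)
r = 1 != 26
m = 25 >= r
for d in r:
    r = m
    log(11)

d = 17 - d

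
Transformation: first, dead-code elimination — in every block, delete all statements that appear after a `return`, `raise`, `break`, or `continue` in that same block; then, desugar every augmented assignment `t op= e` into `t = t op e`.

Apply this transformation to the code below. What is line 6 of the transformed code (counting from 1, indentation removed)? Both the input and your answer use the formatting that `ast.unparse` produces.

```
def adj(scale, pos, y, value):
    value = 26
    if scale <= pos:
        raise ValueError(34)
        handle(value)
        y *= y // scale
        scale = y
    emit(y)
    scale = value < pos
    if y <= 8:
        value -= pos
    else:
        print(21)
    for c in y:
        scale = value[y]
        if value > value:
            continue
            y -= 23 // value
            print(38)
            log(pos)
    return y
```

scale = value < pos

Transformed code:
def adj(scale, pos, y, value):
    value = 26
    if scale <= pos:
        raise ValueError(34)
    emit(y)
    scale = value < pos
    if y <= 8:
        value = value - pos
    else:
        print(21)
    for c in y:
        scale = value[y]
        if value > value:
            continue
    return y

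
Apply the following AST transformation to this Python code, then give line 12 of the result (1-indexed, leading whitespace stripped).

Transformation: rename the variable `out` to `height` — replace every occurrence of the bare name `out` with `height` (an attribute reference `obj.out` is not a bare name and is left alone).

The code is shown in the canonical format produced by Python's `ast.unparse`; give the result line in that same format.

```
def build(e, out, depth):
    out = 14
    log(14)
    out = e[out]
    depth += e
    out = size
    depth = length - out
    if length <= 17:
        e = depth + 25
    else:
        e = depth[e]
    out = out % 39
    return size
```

Transformed code:
def build(e, height, depth):
    height = 14
    log(14)
    height = e[height]
    depth += e
    height = size
    depth = length - height
    if length <= 17:
        e = depth + 25
    else:
        e = depth[e]
    height = height % 39
    return size

height = height % 39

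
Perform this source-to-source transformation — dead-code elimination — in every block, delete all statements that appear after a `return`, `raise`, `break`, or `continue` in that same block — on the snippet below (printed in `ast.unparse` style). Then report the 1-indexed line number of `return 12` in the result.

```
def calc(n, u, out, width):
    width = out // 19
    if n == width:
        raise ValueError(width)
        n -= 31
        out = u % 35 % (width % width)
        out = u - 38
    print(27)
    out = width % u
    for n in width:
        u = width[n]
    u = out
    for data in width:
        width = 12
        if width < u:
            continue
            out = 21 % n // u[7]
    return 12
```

14

Transformed code:
def calc(n, u, out, width):
    width = out // 19
    if n == width:
        raise ValueError(width)
    print(27)
    out = width % u
    for n in width:
        u = width[n]
    u = out
    for data in width:
        width = 12
        if width < u:
            continue
    return 12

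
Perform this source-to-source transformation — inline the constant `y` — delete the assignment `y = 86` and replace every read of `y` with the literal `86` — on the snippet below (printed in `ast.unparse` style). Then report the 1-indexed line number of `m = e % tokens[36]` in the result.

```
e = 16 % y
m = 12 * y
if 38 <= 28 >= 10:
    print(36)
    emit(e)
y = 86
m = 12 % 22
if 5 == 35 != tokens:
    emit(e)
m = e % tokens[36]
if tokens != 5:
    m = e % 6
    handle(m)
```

Transformed code:
e = 16 % 86
m = 12 * 86
if 38 <= 28 >= 10:
    print(36)
    emit(e)
m = 12 % 22
if 5 == 35 != tokens:
    emit(e)
m = e % tokens[36]
if tokens != 5:
    m = e % 6
    handle(m)

9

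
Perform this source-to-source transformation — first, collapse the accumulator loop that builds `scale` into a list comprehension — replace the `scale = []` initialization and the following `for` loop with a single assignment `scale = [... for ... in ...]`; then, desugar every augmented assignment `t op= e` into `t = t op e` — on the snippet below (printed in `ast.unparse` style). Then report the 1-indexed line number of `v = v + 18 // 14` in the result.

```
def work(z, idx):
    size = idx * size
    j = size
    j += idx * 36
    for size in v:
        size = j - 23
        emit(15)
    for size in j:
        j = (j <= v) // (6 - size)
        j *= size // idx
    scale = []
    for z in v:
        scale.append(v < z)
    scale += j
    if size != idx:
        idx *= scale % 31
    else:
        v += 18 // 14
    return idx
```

Transformed code:
def work(z, idx):
    size = idx * size
    j = size
    j = j + idx * 36
    for size in v:
        size = j - 23
        emit(15)
    for size in j:
        j = (j <= v) // (6 - size)
        j = j * (size // idx)
    scale = [v < z for z in v]
    scale = scale + j
    if size != idx:
        idx = idx * (scale % 31)
    else:
        v = v + 18 // 14
    return idx

16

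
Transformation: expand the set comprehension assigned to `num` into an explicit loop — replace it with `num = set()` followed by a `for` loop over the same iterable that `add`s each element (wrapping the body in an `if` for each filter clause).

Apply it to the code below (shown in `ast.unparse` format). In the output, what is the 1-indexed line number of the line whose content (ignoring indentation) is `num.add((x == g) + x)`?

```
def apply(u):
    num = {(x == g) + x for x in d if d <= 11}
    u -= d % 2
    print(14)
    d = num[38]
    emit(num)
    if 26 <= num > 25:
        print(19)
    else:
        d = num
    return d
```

Transformed code:
def apply(u):
    num = set()
    for x in d:
        if d <= 11:
            num.add((x == g) + x)
    u -= d % 2
    print(14)
    d = num[38]
    emit(num)
    if 26 <= num > 25:
        print(19)
    else:
        d = num
    return d

5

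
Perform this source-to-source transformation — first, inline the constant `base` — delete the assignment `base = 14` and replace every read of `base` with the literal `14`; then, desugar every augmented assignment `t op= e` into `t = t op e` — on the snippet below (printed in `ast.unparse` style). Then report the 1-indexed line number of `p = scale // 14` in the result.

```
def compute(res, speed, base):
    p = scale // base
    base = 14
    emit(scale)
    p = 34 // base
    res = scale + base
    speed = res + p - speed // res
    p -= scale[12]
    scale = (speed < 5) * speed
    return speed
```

Transformed code:
def compute(res, speed, base):
    p = scale // 14
    emit(scale)
    p = 34 // 14
    res = scale + 14
    speed = res + p - speed // res
    p = p - scale[12]
    scale = (speed < 5) * speed
    return speed

2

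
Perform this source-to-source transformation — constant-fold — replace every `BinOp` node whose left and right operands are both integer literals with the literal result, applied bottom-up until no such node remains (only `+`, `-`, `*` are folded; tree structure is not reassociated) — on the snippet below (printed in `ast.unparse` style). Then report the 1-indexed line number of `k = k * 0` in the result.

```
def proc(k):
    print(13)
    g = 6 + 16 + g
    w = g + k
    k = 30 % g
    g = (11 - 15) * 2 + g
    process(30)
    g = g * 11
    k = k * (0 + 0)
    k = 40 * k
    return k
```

Transformed code:
def proc(k):
    print(13)
    g = 22 + g
    w = g + k
    k = 30 % g
    g = -8 + g
    process(30)
    g = g * 11
    k = k * 0
    k = 40 * k
    return k

9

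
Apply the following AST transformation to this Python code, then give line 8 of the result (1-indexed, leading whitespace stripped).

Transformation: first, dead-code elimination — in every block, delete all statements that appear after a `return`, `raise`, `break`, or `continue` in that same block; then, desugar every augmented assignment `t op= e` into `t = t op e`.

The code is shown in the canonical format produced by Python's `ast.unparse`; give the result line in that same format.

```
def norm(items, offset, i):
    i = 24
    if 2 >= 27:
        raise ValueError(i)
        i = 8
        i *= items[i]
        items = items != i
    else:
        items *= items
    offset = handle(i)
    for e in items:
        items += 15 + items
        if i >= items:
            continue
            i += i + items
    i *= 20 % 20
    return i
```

Transformed code:
def norm(items, offset, i):
    i = 24
    if 2 >= 27:
        raise ValueError(i)
    else:
        items = items * items
    offset = handle(i)
    for e in items:
        items = items + (15 + items)
        if i >= items:
            continue
    i = i * (20 % 20)
    return i

for e in items:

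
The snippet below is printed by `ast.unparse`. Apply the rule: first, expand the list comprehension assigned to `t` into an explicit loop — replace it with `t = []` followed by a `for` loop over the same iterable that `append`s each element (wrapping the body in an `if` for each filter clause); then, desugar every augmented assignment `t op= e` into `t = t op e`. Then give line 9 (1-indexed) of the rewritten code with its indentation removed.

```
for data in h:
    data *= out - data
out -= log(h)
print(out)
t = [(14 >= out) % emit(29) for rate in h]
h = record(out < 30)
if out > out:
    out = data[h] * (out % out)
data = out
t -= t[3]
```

if out > out:

Transformed code:
for data in h:
    data = data * (out - data)
out = out - log(h)
print(out)
t = []
for rate in h:
    t.append((14 >= out) % emit(29))
h = record(out < 30)
if out > out:
    out = data[h] * (out % out)
data = out
t = t - t[3]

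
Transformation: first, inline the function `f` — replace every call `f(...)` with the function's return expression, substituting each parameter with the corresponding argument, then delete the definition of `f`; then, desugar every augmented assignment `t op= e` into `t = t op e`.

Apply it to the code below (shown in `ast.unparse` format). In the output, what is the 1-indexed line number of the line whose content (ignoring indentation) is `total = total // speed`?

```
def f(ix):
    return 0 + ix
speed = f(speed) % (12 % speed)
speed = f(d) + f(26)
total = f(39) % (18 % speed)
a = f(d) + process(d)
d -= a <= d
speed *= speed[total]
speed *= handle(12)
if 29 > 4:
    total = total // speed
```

9

Transformed code:
speed = (0 + speed) % (12 % speed)
speed = 0 + d + (0 + 26)
total = (0 + 39) % (18 % speed)
a = 0 + d + process(d)
d = d - (a <= d)
speed = speed * speed[total]
speed = speed * handle(12)
if 29 > 4:
    total = total // speed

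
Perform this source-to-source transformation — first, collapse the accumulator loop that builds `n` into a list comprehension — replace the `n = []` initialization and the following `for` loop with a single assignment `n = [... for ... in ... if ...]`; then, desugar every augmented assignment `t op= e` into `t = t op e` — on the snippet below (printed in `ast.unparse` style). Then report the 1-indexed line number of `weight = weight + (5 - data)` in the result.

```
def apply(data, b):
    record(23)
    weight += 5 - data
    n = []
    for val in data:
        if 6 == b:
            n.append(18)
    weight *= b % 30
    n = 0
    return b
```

3

Transformed code:
def apply(data, b):
    record(23)
    weight = weight + (5 - data)
    n = [18 for val in data if 6 == b]
    weight = weight * (b % 30)
    n = 0
    return b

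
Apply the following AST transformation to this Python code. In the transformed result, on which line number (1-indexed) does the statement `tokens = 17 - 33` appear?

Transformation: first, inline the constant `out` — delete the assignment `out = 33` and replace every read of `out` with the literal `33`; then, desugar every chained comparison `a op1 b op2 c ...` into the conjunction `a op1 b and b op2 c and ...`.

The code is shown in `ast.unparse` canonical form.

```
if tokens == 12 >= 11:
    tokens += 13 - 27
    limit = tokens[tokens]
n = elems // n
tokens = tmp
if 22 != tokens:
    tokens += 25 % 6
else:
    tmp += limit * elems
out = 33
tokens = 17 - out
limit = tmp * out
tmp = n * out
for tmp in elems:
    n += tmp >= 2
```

10

Transformed code:
if tokens == 12 and 12 >= 11:
    tokens += 13 - 27
    limit = tokens[tokens]
n = elems // n
tokens = tmp
if 22 != tokens:
    tokens += 25 % 6
else:
    tmp += limit * elems
tokens = 17 - 33
limit = tmp * 33
tmp = n * 33
for tmp in elems:
    n += tmp >= 2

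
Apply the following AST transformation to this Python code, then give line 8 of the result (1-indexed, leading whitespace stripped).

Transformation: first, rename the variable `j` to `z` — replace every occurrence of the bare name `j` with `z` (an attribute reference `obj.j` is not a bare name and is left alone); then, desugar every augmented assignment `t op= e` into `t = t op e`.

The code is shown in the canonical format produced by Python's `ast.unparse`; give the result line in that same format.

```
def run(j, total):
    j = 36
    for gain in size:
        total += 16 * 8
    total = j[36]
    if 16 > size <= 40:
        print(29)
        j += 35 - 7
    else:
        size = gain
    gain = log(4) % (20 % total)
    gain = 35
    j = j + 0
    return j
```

Transformed code:
def run(z, total):
    z = 36
    for gain in size:
        total = total + 16 * 8
    total = z[36]
    if 16 > size <= 40:
        print(29)
        z = z + (35 - 7)
    else:
        size = gain
    gain = log(4) % (20 % total)
    gain = 35
    z = z + 0
    return z

z = z + (35 - 7)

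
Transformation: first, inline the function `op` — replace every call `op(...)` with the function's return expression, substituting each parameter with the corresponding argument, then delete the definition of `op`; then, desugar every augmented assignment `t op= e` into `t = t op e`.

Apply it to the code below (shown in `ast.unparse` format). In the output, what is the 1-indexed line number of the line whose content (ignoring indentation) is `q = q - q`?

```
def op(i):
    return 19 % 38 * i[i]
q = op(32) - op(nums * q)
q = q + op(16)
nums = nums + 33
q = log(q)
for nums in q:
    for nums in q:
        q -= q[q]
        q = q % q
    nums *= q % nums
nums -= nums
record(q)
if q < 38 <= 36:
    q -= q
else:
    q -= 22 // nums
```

13

Transformed code:
q = 19 % 38 * 32[32] - 19 % 38 * (nums * q)[nums * q]
q = q + 19 % 38 * 16[16]
nums = nums + 33
q = log(q)
for nums in q:
    for nums in q:
        q = q - q[q]
        q = q % q
    nums = nums * (q % nums)
nums = nums - nums
record(q)
if q < 38 <= 36:
    q = q - q
else:
    q = q - 22 // nums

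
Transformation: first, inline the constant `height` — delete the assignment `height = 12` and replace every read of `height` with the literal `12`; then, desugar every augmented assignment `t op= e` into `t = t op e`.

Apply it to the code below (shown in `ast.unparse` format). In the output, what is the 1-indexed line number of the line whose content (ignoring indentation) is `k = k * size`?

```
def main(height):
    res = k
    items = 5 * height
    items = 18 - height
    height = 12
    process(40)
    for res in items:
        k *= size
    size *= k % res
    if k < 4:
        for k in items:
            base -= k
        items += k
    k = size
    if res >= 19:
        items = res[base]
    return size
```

7

Transformed code:
def main(height):
    res = k
    items = 5 * 12
    items = 18 - 12
    process(40)
    for res in items:
        k = k * size
    size = size * (k % res)
    if k < 4:
        for k in items:
            base = base - k
        items = items + k
    k = size
    if res >= 19:
        items = res[base]
    return size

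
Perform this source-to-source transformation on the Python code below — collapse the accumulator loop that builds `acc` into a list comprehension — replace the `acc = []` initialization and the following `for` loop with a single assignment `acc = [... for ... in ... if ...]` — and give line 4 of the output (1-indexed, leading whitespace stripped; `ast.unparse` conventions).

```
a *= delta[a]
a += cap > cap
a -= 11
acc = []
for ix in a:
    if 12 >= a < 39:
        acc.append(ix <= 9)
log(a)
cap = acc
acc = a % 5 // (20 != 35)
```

acc = [ix <= 9 for ix in a if 12 >= a < 39]

Transformed code:
a *= delta[a]
a += cap > cap
a -= 11
acc = [ix <= 9 for ix in a if 12 >= a < 39]
log(a)
cap = acc
acc = a % 5 // (20 != 35)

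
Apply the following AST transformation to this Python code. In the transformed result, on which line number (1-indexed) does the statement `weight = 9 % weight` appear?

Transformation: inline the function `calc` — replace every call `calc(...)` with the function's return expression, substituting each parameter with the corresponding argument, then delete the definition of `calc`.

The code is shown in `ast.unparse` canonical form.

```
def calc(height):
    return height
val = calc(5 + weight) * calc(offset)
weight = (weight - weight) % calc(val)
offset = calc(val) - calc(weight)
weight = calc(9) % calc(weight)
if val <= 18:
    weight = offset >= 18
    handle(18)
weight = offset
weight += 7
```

Transformed code:
val = (5 + weight) * offset
weight = (weight - weight) % val
offset = val - weight
weight = 9 % weight
if val <= 18:
    weight = offset >= 18
    handle(18)
weight = offset
weight += 7

4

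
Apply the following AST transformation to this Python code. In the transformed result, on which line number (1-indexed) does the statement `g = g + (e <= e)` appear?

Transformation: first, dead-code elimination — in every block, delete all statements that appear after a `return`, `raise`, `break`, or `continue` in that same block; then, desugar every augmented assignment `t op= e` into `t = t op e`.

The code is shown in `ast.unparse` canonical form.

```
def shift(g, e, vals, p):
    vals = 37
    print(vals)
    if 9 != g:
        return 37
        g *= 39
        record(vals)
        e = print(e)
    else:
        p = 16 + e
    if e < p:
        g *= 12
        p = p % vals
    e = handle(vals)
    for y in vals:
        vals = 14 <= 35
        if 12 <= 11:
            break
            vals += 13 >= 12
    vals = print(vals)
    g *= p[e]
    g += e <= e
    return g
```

18

Transformed code:
def shift(g, e, vals, p):
    vals = 37
    print(vals)
    if 9 != g:
        return 37
    else:
        p = 16 + e
    if e < p:
        g = g * 12
        p = p % vals
    e = handle(vals)
    for y in vals:
        vals = 14 <= 35
        if 12 <= 11:
            break
    vals = print(vals)
    g = g * p[e]
    g = g + (e <= e)
    return g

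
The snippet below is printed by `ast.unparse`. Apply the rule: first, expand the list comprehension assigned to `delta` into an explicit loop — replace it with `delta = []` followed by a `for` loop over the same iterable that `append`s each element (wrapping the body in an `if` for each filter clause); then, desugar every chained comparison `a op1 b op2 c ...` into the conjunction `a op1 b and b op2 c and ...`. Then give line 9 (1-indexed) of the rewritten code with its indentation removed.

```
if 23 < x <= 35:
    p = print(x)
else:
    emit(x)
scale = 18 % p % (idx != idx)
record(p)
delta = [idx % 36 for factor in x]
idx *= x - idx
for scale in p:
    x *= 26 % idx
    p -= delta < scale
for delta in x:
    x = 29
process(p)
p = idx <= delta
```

Transformed code:
if 23 < x and x <= 35:
    p = print(x)
else:
    emit(x)
scale = 18 % p % (idx != idx)
record(p)
delta = []
for factor in x:
    delta.append(idx % 36)
idx *= x - idx
for scale in p:
    x *= 26 % idx
    p -= delta < scale
for delta in x:
    x = 29
process(p)
p = idx <= delta

delta.append(idx % 36)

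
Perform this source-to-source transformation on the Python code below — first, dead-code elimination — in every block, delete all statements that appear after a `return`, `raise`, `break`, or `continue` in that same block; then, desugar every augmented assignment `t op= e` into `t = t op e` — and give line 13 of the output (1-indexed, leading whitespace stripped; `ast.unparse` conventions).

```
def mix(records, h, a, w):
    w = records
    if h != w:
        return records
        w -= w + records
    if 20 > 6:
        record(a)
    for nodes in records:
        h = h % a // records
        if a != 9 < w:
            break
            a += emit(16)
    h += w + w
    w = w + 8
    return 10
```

Transformed code:
def mix(records, h, a, w):
    w = records
    if h != w:
        return records
    if 20 > 6:
        record(a)
    for nodes in records:
        h = h % a // records
        if a != 9 < w:
            break
    h = h + (w + w)
    w = w + 8
    return 10

return 10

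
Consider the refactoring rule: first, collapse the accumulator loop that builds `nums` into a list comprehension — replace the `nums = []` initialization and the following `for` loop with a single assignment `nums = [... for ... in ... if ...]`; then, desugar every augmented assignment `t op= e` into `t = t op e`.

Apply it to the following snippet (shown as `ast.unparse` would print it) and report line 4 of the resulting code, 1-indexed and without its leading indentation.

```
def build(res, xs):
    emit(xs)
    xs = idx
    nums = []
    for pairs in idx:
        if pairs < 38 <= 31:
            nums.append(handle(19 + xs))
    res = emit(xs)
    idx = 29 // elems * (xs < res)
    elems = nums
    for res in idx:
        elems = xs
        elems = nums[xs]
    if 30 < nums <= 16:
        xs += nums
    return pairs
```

Transformed code:
def build(res, xs):
    emit(xs)
    xs = idx
    nums = [handle(19 + xs) for pairs in idx if pairs < 38 <= 31]
    res = emit(xs)
    idx = 29 // elems * (xs < res)
    elems = nums
    for res in idx:
        elems = xs
        elems = nums[xs]
    if 30 < nums <= 16:
        xs = xs + nums
    return pairs

nums = [handle(19 + xs) for pairs in idx if pairs < 38 <= 31]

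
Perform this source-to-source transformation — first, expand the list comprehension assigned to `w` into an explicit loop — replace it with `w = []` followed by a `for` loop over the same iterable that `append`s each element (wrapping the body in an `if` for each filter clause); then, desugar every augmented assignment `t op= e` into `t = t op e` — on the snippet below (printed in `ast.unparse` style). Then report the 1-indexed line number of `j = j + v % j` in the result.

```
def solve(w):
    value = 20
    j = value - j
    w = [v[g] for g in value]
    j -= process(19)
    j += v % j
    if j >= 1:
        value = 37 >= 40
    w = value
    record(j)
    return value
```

8

Transformed code:
def solve(w):
    value = 20
    j = value - j
    w = []
    for g in value:
        w.append(v[g])
    j = j - process(19)
    j = j + v % j
    if j >= 1:
        value = 37 >= 40
    w = value
    record(j)
    return value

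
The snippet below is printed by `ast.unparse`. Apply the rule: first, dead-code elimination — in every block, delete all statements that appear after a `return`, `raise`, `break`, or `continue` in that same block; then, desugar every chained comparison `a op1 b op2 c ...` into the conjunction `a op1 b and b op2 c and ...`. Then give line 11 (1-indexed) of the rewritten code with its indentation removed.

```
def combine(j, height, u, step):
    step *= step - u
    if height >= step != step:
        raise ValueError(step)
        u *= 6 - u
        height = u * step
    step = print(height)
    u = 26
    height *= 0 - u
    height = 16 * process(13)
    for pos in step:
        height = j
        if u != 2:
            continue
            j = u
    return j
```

if u != 2:

Transformed code:
def combine(j, height, u, step):
    step *= step - u
    if height >= step and step != step:
        raise ValueError(step)
    step = print(height)
    u = 26
    height *= 0 - u
    height = 16 * process(13)
    for pos in step:
        height = j
        if u != 2:
            continue
    return j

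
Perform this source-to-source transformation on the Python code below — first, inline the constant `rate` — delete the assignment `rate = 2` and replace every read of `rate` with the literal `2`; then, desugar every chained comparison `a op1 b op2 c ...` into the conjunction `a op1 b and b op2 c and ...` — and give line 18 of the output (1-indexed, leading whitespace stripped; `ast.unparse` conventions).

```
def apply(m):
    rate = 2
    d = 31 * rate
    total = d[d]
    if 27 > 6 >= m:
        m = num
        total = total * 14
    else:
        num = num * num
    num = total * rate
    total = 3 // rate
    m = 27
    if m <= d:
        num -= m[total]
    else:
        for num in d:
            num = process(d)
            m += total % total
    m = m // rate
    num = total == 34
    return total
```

Transformed code:
def apply(m):
    d = 31 * 2
    total = d[d]
    if 27 > 6 and 6 >= m:
        m = num
        total = total * 14
    else:
        num = num * num
    num = total * 2
    total = 3 // 2
    m = 27
    if m <= d:
        num -= m[total]
    else:
        for num in d:
            num = process(d)
            m += total % total
    m = m // 2
    num = total == 34
    return total

m = m // 2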